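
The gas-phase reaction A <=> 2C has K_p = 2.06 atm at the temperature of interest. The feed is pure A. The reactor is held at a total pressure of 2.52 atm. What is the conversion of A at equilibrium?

Basis: 1 mol A initially; let X = conversion of A. Extent ξ = X.
Moles: n_A = 1 − X; n_C = 2X.
Total moles n_T = 1 + X.
Mole fractions y_i = n_i/n_T; K_p = p_C^2 / (p_A) with p_i = y_i·P.
Setting this equal to 2.06 atm and taking the physical root (0 < X < 1) gives X = 0.412.

X = 0.412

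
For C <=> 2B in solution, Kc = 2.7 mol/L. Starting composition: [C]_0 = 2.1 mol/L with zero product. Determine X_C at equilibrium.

Let X = conversion of C; extent ξ = 2.1·X mol/L.
Concentrations: [C] = 2.1 − 2.1X; [B] = 4.2X.
Kc = [B]^2 / ([C]).
Setting equal to 2.7 and solving for X on (0,1) gives X = 0.429.

X = 0.429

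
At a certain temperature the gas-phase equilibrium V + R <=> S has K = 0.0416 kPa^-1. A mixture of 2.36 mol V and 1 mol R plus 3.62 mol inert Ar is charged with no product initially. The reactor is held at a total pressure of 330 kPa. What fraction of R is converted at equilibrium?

X = 0.778

Basis: 1 mol R initially; let X = conversion of R. Extent ξ = X.
Species balance: n_V = 2.36 − X; n_R = 1 − X; n_S = X; n_I = 3.62 (inert).
n_T = Σnᵢ = 6.98 − X.
Mole fractions y_i = n_i/n_T; K = p_S / (p_V p_R) with p_i = y_i·P.
Equating to 0.0416 kPa^-1 and solving on 0 < X < 1: X = 0.778.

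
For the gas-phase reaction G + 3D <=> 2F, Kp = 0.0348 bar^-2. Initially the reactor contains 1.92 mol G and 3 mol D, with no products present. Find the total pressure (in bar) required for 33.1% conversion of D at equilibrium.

Let X = conversion of D (basis 3 mol D); extent of reaction ξ = X.
Mole table: n_G = 1.92 − X; n_D = 3 − 3X; n_F = 2X.
n_T = Σnᵢ = 4.92 − 2X.
Kp = p_F^2 / (p_G p_D^3) with p_i = (n_i/n_T)·P.
At X = 0.331: the mole-fraction product g(X) = Π y_i^ν_i = 0.6185. Since Kp = g(X)·P^{-2}, P = (g/Kp)^(1/2) = (0.6185/0.0348)^(1/2) = 4.22 bar.

P = 4.22 bar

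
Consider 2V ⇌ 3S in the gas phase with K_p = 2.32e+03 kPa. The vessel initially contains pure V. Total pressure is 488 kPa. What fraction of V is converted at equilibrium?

X = 0.631

Take 1 mol V as basis and let X be its fractional conversion, so ξ = 0.5X.
Mole table: n_V = 1 − X; n_S = 1.5X.
Total moles n_T = 1 + 0.5X.
Mole fractions y_i = n_i/n_T; K_p = p_S^3 / (p_V^2) with p_i = y_i·P.
Substituting and setting equal to 2.32e+03 kPa gives a polynomial in X; the root in (0,1) is X = 0.631.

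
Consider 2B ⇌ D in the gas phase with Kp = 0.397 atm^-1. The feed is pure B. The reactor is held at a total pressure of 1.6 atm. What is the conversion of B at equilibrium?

X = 0.469

Let X = conversion of B (basis 1 mol B); extent of reaction ξ = 0.5X.
At extent ξ: n_B = 1 − X; n_D = 0.5X.
Summing: n_T = 1 − 0.5X.
With p_i = (n_i/n_T)P, Kp = p_D / (p_B^2).
Equating to 0.397 atm^-1 and solving on 0 < X < 1: X = 0.469.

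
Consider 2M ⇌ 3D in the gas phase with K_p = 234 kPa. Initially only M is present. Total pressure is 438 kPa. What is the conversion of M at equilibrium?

Basis: 1 mol M initially; let X = conversion of M. Extent ξ = 0.5X.
Moles: n_M = 1 − X; n_D = 1.5X.
Total moles n_T = 1 + 0.5X.
y_i = n_i/n_T, p_i = y_i·P. K_p = p_D^3 / (p_M^2).
This yields a degree-3 equation in X; solving on (0,1), X = 0.406.

X = 0.406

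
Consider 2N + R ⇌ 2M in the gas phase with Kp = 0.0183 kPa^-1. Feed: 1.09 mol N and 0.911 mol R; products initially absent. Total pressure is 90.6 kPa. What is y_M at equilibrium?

y_M = 0.274

Basis: 1.09 mol N initially; let X = conversion of N. Extent ξ = 0.545X.
At extent ξ: n_N = 1.09 − 1.09X; n_R = 0.911 − 0.545X; n_M = 1.09X.
n_T = Σnᵢ = 2 − 0.545X.
With p_i = (n_i/n_T)P, Kp = p_M^2 / (p_N^2 p_R).
Substituting and setting equal to 0.0183 kPa^-1 gives a polynomial in X; the root in (0,1) is X = 0.443.
Then n_M = 0.483, n_T = 1.76, so y_M = 0.274.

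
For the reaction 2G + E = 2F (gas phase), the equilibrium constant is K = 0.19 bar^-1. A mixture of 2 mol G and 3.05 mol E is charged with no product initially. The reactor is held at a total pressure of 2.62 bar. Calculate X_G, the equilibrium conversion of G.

Let X = conversion of G (basis 2 mol G); extent of reaction ξ = X.
At extent ξ: n_G = 2 − 2X; n_E = 3.05 − X; n_F = 2X.
Total moles n_T = 5.05 − X.
y_i = n_i/n_T, p_i = y_i·P. K = p_F^2 / (p_G^2 p_E).
Equating to 0.19 bar^-1 and solving on 0 < X < 1: X = 0.348.

X = 0.348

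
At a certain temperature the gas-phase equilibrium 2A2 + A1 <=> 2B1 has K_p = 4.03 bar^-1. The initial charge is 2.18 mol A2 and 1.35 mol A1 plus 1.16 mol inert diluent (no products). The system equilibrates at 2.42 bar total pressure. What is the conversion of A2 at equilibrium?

X = 0.569

Basis: 2.18 mol A2 initially; let X = conversion of A2. Extent ξ = 1.09X.
Species balance: n_A2 = 2.18 − 2.18X; n_A1 = 1.35 − 1.09X; n_B1 = 2.18X; n_I = 1.16 (inert).
Total moles n_T = 4.69 − 1.09X.
Mole fractions y_i = n_i/n_T; K_p = p_B1^2 / (p_A2^2 p_A1) with p_i = y_i·P.
This yields a degree-3 equation in X; solving on (0,1), X = 0.569.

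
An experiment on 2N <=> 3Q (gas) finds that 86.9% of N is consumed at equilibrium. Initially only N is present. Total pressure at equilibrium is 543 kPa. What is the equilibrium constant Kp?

Kp = 4.89e+04 kPa

Take 1 mol N as basis and let X be its fractional conversion, so ξ = 0.5X.
Moles: n_N = 1 − X; n_Q = 1.5X.
Total moles n_T = 1 + 0.5X.
At X = 0.869: n_N = 0.131, n_Q = 1.3, n_T = 1.43.
p_i = (n_i/n_T)·P. Kp = p_Q^3 / (p_N^2) = 4.89e+04 kPa.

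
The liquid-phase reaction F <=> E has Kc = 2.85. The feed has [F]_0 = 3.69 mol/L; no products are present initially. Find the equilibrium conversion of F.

Let X = conversion of F; extent ξ = 3.69·X mol/L.
Concentrations: [F] = 3.69 − 3.69X; [E] = 3.69X.
Kc = [E] / ([F]).
Setting equal to 2.85 and solving for X on (0,1) gives X = 0.740.

X = 0.740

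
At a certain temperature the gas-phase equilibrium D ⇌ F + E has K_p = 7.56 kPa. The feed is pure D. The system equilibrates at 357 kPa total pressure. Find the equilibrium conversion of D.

X = 0.144

Take 1 mol D as basis and let X be its fractional conversion, so ξ = X.
At extent ξ: n_D = 1 − X; n_F = X; n_E = X.
Summing: n_T = 1 + X.
Mole fractions y_i = n_i/n_T; K_p = p_F p_E / (p_D) with p_i = y_i·P.
Substituting and setting equal to 7.56 kPa gives a polynomial in X; the root in (0,1) is X = 0.144.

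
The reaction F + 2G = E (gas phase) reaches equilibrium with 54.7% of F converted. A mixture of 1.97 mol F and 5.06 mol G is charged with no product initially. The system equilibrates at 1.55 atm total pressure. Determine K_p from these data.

K_p = 1.42 atm^-2

Let X = conversion of F (basis 1.97 mol F); extent of reaction ξ = 1.97X.
Moles: n_F = 1.97 − 1.97X; n_G = 5.06 − 3.94X; n_E = 1.97X.
Summing: n_T = 7.03 − 3.94X.
At X = 0.547: n_F = 0.892, n_G = 2.9, n_E = 1.08, n_T = 4.87.
p_i = (n_i/n_T)·P. K_p = p_E / (p_F p_G^2) = 1.42 atm^-2.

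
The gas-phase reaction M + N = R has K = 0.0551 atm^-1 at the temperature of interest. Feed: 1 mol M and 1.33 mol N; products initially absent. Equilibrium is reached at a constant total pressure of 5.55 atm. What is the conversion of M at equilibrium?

X = 0.142

Let X = conversion of M (basis 1 mol M); extent of reaction ξ = X.
At extent ξ: n_M = 1 − X; n_N = 1.33 − X; n_R = X.
n_T = Σnᵢ = 2.33 − X.
y_i = n_i/n_T, p_i = y_i·P. K = p_R / (p_M p_N).
This yields a degree-2 equation in X; solving on (0,1), X = 0.142.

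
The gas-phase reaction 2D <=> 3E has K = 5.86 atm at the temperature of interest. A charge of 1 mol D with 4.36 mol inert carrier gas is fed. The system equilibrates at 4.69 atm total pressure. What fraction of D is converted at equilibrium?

Basis: 1 mol D initially; let X = conversion of D. Extent ξ = 0.5X.
Species balance: n_D = 1 − X; n_E = 1.5X; n_I = 4.36 (inert).
Total moles n_T = 5.36 + 0.5X.
With p_i = (n_i/n_T)P, K = p_E^3 / (p_D^2).
Substituting and setting equal to 5.86 atm gives a polynomial in X; the root in (0,1) is X = 0.644.

X = 0.644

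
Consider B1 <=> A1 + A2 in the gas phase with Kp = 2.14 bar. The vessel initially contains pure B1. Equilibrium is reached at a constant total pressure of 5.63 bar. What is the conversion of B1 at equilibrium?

Take 1 mol B1 as basis and let X be its fractional conversion, so ξ = X.
Moles: n_B1 = 1 − X; n_A1 = X; n_A2 = X.
n_T = Σnᵢ = 1 + X.
With p_i = (n_i/n_T)P, Kp = p_A1 p_A2 / (p_B1).
Substituting and setting equal to 2.14 bar gives a polynomial in X; the root in (0,1) is X = 0.525.

X = 0.525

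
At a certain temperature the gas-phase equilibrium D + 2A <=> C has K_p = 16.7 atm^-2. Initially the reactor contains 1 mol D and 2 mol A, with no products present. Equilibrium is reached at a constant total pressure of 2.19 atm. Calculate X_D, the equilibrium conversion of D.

Let X = conversion of D (basis 1 mol D); extent of reaction ξ = X.
At extent ξ: n_D = 1 − X; n_A = 2 − 2X; n_C = X.
Total moles n_T = 3 − 2X.
y_i = n_i/n_T, p_i = y_i·P. K_p = p_C / (p_D p_A^2).
Equating to 16.7 atm^-2 and solving on 0 < X < 1: X = 0.833.

X = 0.833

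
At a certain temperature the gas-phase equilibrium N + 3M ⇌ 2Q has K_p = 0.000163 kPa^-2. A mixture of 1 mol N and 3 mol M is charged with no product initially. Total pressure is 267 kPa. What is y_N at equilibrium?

y_N = 0.150

Basis: 1 mol N initially; let X = conversion of N. Extent ξ = X.
Species balance: n_N = 1 − X; n_M = 3 − 3X; n_Q = 2X.
n_T = Σnᵢ = 4 − 2X.
Mole fractions y_i = n_i/n_T; K_p = p_Q^2 / (p_N p_M^3) with p_i = y_i·P.
Setting this equal to 0.000163 kPa^-2 and taking the physical root (0 < X < 1) gives X = 0.571.
Then n_N = 0.429, n_T = 2.86, so y_N = 0.150.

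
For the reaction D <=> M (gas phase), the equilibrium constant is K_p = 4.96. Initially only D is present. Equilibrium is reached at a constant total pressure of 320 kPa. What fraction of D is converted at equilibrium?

X = 0.832

Take 1 mol D as basis and let X be its fractional conversion, so ξ = X.
Mole table: n_D = 1 − X; n_M = X.
Since Δν = 0, n_T = 1 throughout.
With p_i = (n_i/n_T)P, K_p = p_M / (p_D).
Substituting and setting equal to 4.96 gives a polynomial in X; the root in (0,1) is X = 0.832.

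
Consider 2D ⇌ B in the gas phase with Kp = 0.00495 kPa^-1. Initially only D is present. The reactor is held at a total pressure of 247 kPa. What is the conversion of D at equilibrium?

Take 1 mol D as basis and let X be its fractional conversion, so ξ = 0.5X.
Moles: n_D = 1 − X; n_B = 0.5X.
n_T = Σnᵢ = 1 − 0.5X.
Mole fractions y_i = n_i/n_T; Kp = p_B / (p_D^2) with p_i = y_i·P.
This yields a degree-2 equation in X; solving on (0,1), X = 0.588.

X = 0.588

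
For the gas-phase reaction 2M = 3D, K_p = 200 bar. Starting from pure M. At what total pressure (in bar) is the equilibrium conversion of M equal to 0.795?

P = 6.93 bar

Basis: 1 mol M initially; let X = conversion of M. Extent ξ = 0.5X.
Mole table: n_M = 1 − X; n_D = 1.5X.
Summing: n_T = 1 + 0.5X.
K_p = p_D^3 / (p_M^2) with p_i = (n_i/n_T)·P.
At X = 0.795: the mole-fraction product g(X) = Π y_i^ν_i = 28.87. Since K_p = g(X)·P^{1}, P = (K_p/g)^(1/1) = (200/28.87)^(1/1) = 6.93 bar.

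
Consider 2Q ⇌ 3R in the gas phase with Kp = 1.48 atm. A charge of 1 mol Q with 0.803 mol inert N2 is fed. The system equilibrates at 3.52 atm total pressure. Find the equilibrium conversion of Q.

Take 1 mol Q as basis and let X be its fractional conversion, so ξ = 0.5X.
Species balance: n_Q = 1 − X; n_R = 1.5X; n_I = 0.803 (inert).
n_T = Σnᵢ = 1.8 + 0.5X.
With p_i = (n_i/n_T)P, Kp = p_R^3 / (p_Q^2).
This yields a degree-3 equation in X; solving on (0,1), X = 0.433.

X = 0.433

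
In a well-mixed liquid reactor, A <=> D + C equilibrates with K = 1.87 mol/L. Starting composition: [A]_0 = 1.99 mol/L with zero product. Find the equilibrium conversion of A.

Let X = conversion of A; extent ξ = 1.99·X mol/L.
Concentrations: [A] = 1.99 − 1.99X; [D] = 1.99X; [C] = 1.99X.
K = [D] [C] / ([A]).
Equating to 1.87 mol/L: the physical root is X = 0.607.

X = 0.607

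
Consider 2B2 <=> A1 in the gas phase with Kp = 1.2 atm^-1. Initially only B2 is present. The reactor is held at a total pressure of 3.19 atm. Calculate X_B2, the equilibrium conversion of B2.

Basis: 1 mol B2 initially; let X = conversion of B2. Extent ξ = 0.5X.
Moles: n_B2 = 1 − X; n_A1 = 0.5X.
n_T = Σnᵢ = 1 − 0.5X.
With p_i = (n_i/n_T)P, Kp = p_A1 / (p_B2^2).
Equating to 1.2 atm^-1 and solving on 0 < X < 1: X = 0.752.

X = 0.752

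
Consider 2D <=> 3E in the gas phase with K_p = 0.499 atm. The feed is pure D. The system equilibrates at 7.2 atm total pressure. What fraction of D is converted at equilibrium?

Let X = conversion of D (basis 1 mol D); extent of reaction ξ = 0.5X.
At extent ξ: n_D = 1 − X; n_E = 1.5X.
n_T = Σnᵢ = 1 + 0.5X.
With p_i = (n_i/n_T)P, K_p = p_E^3 / (p_D^2).
Setting this equal to 0.499 atm and taking the physical root (0 < X < 1) gives X = 0.237.

X = 0.237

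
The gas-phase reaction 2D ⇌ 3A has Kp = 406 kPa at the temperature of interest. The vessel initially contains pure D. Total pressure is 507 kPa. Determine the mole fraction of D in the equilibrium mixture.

y_D = 0.453

Let X = conversion of D (basis 1 mol D); extent of reaction ξ = 0.5X.
At extent ξ: n_D = 1 − X; n_A = 1.5X.
Total moles n_T = 1 + 0.5X.
Mole fractions y_i = n_i/n_T; Kp = p_A^3 / (p_D^2) with p_i = y_i·P.
Equating to 406 kPa and solving on 0 < X < 1: X = 0.446.
Then n_D = 0.554, n_T = 1.22, so y_D = 0.453.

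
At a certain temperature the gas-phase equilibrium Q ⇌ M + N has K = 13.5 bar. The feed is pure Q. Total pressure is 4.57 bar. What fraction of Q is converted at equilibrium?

X = 0.864

Let X = conversion of Q (basis 1 mol Q); extent of reaction ξ = X.
At extent ξ: n_Q = 1 − X; n_M = X; n_N = X.
n_T = Σnᵢ = 1 + X.
With p_i = (n_i/n_T)P, K = p_M p_N / (p_Q).
Setting this equal to 13.5 bar and taking the physical root (0 < X < 1) gives X = 0.864.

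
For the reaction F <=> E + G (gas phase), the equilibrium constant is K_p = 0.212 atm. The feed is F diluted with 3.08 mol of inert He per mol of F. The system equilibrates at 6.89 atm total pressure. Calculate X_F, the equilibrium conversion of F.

X = 0.306

Take 1 mol F as basis and let X be its fractional conversion, so ξ = X.
Mole table: n_F = 1 − X; n_E = X; n_G = X; n_I = 3.08 (inert).
Total moles n_T = 4.08 + X.
y_i = n_i/n_T, p_i = y_i·P. K_p = p_E p_G / (p_F).
Substituting and setting equal to 0.212 atm gives a polynomial in X; the root in (0,1) is X = 0.306.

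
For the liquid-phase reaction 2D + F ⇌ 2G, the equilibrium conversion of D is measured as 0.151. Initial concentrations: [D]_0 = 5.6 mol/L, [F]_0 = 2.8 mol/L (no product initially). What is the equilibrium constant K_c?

K_c = 0.0133 L/mol

Let X = conversion of D.
Concentrations: [D] = 5.6 − 5.6X; [F] = 2.8 − 2.8X; [G] = 5.6X.
At X = 0.151: [D] = 4.75, [F] = 2.38, [G] = 0.846.
K_c = [G]^2 / ([D]^2 [F]) = 0.0133 L/mol.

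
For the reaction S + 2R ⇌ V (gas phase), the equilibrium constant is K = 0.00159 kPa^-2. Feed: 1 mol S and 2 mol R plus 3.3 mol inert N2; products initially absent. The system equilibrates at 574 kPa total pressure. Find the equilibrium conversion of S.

X = 0.797

Take 1 mol S as basis and let X be its fractional conversion, so ξ = X.
Moles: n_S = 1 − X; n_R = 2 − 2X; n_V = X; n_I = 3.3 (inert).
n_T = Σnᵢ = 6.3 − 2X.
With p_i = (n_i/n_T)P, K = p_V / (p_S p_R^2).
Setting this equal to 0.00159 kPa^-2 and taking the physical root (0 < X < 1) gives X = 0.797.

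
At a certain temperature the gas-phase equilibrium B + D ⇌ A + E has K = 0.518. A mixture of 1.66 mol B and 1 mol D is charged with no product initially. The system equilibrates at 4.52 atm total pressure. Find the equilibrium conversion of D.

Let X = conversion of D (basis 1 mol D); extent of reaction ξ = X.
Mole table: n_B = 1.66 − X; n_D = 1 − X; n_A = X; n_E = X.
n_T stays at 2.66 (no change in mole number).
With p_i = (n_i/n_T)P, K = p_A p_E / (p_B p_D).
Equating to 0.518 and solving on 0 < X < 1: X = 0.527.

X = 0.527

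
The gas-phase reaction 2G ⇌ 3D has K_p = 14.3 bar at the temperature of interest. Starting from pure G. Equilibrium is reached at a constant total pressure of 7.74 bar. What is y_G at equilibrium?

Take 1 mol G as basis and let X be its fractional conversion, so ξ = 0.5X.
Mole table: n_G = 1 − X; n_D = 1.5X.
Summing: n_T = 1 + 0.5X.
With p_i = (n_i/n_T)P, K_p = p_D^3 / (p_G^2).
Setting this equal to 14.3 bar and taking the physical root (0 < X < 1) gives X = 0.533.
Then n_G = 0.467, n_T = 1.27, so y_G = 0.369.

y_G = 0.369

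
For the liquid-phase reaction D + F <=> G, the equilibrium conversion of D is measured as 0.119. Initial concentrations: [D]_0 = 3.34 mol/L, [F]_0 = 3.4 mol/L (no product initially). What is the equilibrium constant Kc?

Kc = 0.045 L/mol

Let X = conversion of D.
Concentrations: [D] = 3.34 − 3.34X; [F] = 3.4 − 3.34X; [G] = 3.34X.
At X = 0.119: [D] = 2.94, [F] = 3, [G] = 0.397.
Kc = [G] / ([D] [F]) = 0.045 L/mol.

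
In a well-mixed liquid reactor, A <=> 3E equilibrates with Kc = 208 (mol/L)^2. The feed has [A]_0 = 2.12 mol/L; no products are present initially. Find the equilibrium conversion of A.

Let X = conversion of A; extent ξ = 2.12·X mol/L.
Concentrations: [A] = 2.12 − 2.12X; [E] = 6.36X.
Kc = [E]^3 / ([A]).
This equals 208 at X = 0.752 (the root in 0 < X < 1).

X = 0.752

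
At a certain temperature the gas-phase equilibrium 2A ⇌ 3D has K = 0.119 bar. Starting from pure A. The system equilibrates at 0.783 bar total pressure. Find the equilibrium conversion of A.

X = 0.295

Let X = conversion of A (basis 1 mol A); extent of reaction ξ = 0.5X.
At extent ξ: n_A = 1 − X; n_D = 1.5X.
Summing: n_T = 1 + 0.5X.
y_i = n_i/n_T, p_i = y_i·P. K = p_D^3 / (p_A^2).
Equating to 0.119 bar and solving on 0 < X < 1: X = 0.295.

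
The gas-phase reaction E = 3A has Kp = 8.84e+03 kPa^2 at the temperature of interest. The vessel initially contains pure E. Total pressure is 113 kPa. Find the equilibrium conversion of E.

Take 1 mol E as basis and let X be its fractional conversion, so ξ = X.
Moles: n_E = 1 − X; n_A = 3X.
n_T = Σnᵢ = 1 + 2X.
With p_i = (n_i/n_T)P, Kp = p_A^3 / (p_E).
Setting this equal to 8.84e+03 kPa^2 and taking the physical root (0 < X < 1) gives X = 0.365.

X = 0.365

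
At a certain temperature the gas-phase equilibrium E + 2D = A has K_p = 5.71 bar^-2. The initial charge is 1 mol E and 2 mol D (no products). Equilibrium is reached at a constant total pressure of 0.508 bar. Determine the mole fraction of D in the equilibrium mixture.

y_D = 0.574

Let X = conversion of E (basis 1 mol E); extent of reaction ξ = X.
Species balance: n_E = 1 − X; n_D = 2 − 2X; n_A = X.
n_T = Σnᵢ = 3 − 2X.
y_i = n_i/n_T, p_i = y_i·P. K_p = p_A / (p_E p_D^2).
Setting this equal to 5.71 bar^-2 and taking the physical root (0 < X < 1) gives X = 0.327.
Then n_D = 1.35, n_T = 2.35, so y_D = 0.574.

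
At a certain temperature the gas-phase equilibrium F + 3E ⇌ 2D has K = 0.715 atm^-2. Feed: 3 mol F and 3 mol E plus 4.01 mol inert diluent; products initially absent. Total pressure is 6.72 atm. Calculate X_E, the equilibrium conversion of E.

X = 0.617

Let X = conversion of E (basis 3 mol E); extent of reaction ξ = X.
Mole table: n_F = 3 − X; n_E = 3 − 3X; n_D = 2X; n_I = 4.01 (inert).
n_T = Σnᵢ = 10 − 2X.
y_i = n_i/n_T, p_i = y_i·P. K = p_D^2 / (p_F p_E^3).
Substituting and setting equal to 0.715 atm^-2 gives a polynomial in X; the root in (0,1) is X = 0.617.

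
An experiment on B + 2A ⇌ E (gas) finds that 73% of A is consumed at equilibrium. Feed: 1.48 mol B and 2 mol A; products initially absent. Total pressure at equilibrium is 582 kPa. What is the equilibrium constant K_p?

K_p = 4.02e-05 kPa^-2

Let X = conversion of A (basis 2 mol A); extent of reaction ξ = X.
Species balance: n_B = 1.48 − X; n_A = 2 − 2X; n_E = X.
n_T = Σnᵢ = 3.48 − 2X.
At X = 0.73: n_B = 0.75, n_A = 0.54, n_E = 0.73, n_T = 2.02.
p_i = (n_i/n_T)·P. K_p = p_E / (p_B p_A^2) = 4.02e-05 kPa^-2.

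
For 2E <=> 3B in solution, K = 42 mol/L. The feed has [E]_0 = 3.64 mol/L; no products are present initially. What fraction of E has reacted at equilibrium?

Let X = conversion of E; extent ξ = 3.64X/2 mol/L.
Concentrations: [E] = 3.64 − 3.64X; [B] = 5.46X.
K = [B]^3 / ([E]^2).
Equating to 42 mol/L: the physical root is X = 0.690.

X = 0.690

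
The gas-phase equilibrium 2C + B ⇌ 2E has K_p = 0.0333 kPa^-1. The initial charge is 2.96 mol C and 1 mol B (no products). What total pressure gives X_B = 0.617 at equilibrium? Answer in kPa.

Basis: 1 mol B initially; let X = conversion of B. Extent ξ = X.
Species balance: n_C = 2.96 − 2X; n_B = 1 − X; n_E = 2X.
Summing: n_T = 3.96 − X.
K_p = p_E^2 / (p_C^2 p_B) with p_i = (n_i/n_T)·P.
At X = 0.617: the mole-fraction product g(X) = Π y_i^ν_i = 4.462. Since K_p = g(X)·P^{-1}, P = (g/K_p)^(1/1) = (4.462/0.0333)^(1/1) = 134 kPa.

P = 134 kPa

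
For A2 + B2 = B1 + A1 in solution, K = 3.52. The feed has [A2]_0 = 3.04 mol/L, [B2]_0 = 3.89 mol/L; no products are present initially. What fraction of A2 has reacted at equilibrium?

Let X = conversion of A2; extent ξ = 3.04·X mol/L.
Concentrations: [A2] = 3.04 − 3.04X; [B2] = 3.89 − 3.04X; [B1] = 3.04X; [A1] = 3.04X.
K = [B1] [A1] / ([A2] [B2]).
Setting equal to 3.52 and solving for X on (0,1) gives X = 0.728.

X = 0.728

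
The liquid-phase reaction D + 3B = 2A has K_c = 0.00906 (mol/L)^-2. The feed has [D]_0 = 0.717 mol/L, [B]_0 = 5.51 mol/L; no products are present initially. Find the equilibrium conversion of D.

X = 0.422

Let X = conversion of D; extent ξ = 0.717·X mol/L.
Concentrations: [D] = 0.717 − 0.717X; [B] = 5.51 − 2.15X; [A] = 1.43X.
K_c = [A]^2 / ([D] [B]^3).
Setting equal to 0.00906 and solving for X on (0,1) gives X = 0.422.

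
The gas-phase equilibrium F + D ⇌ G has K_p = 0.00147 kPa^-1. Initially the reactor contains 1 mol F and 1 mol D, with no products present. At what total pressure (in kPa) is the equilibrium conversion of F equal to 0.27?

P = 596 kPa

Take 1 mol F as basis and let X be its fractional conversion, so ξ = X.
Moles: n_F = 1 − X; n_D = 1 − X; n_G = X.
Summing: n_T = 2 − X.
K_p = p_G / (p_F p_D) with p_i = (n_i/n_T)·P.
At X = 0.27: the mole-fraction product g(X) = Π y_i^ν_i = 0.8765. Since K_p = g(X)·P^{-1}, P = (g/K_p)^(1/1) = (0.8765/0.00147)^(1/1) = 596 kPa.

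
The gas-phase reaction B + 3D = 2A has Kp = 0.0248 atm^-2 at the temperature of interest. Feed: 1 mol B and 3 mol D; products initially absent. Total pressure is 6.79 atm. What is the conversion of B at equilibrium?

Basis: 1 mol B initially; let X = conversion of B. Extent ξ = X.
Moles: n_B = 1 − X; n_D = 3 − 3X; n_A = 2X.
Total moles n_T = 4 − 2X.
With p_i = (n_i/n_T)P, Kp = p_A^2 / (p_B p_D^3).
Equating to 0.0248 atm^-2 and solving on 0 < X < 1: X = 0.353.

X = 0.353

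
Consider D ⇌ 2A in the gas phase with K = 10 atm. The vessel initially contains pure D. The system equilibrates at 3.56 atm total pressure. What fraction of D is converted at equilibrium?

Take 1 mol D as basis and let X be its fractional conversion, so ξ = X.
Species balance: n_D = 1 − X; n_A = 2X.
n_T = Σnᵢ = 1 + X.
Mole fractions y_i = n_i/n_T; K = p_A^2 / (p_D) with p_i = y_i·P.
Substituting and setting equal to 10 atm gives a polynomial in X; the root in (0,1) is X = 0.642.

X = 0.642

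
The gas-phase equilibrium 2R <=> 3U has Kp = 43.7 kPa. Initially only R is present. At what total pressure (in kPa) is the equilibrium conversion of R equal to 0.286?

Basis: 1 mol R initially; let X = conversion of R. Extent ξ = 0.5X.
At extent ξ: n_R = 1 − X; n_U = 1.5X.
n_T = Σnᵢ = 1 + 0.5X.
Kp = p_U^3 / (p_R^2) with p_i = (n_i/n_T)·P.
At X = 0.286: the mole-fraction product g(X) = Π y_i^ν_i = 0.1355. Since Kp = g(X)·P^{1}, P = (Kp/g)^(1/1) = (43.7/0.1355)^(1/1) = 323 kPa.

P = 323 kPa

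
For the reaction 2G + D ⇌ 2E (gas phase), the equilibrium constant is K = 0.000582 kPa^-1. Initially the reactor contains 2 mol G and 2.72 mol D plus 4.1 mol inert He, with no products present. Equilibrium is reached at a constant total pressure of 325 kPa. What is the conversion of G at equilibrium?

X = 0.191

Take 2 mol G as basis and let X be its fractional conversion, so ξ = X.
Species balance: n_G = 2 − 2X; n_D = 2.72 − X; n_E = 2X; n_I = 4.1 (inert).
Summing: n_T = 8.82 − X.
y_i = n_i/n_T, p_i = y_i·P. K = p_E^2 / (p_G^2 p_D).
This yields a degree-3 equation in X; solving on (0,1), X = 0.191.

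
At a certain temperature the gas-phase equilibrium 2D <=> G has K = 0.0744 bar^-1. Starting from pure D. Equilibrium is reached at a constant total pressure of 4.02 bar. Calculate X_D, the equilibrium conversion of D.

Let X = conversion of D (basis 1 mol D); extent of reaction ξ = 0.5X.
Mole table: n_D = 1 − X; n_G = 0.5X.
Total moles n_T = 1 − 0.5X.
Mole fractions y_i = n_i/n_T; K = p_G / (p_D^2) with p_i = y_i·P.
Equating to 0.0744 bar^-1 and solving on 0 < X < 1: X = 0.325.

X = 0.325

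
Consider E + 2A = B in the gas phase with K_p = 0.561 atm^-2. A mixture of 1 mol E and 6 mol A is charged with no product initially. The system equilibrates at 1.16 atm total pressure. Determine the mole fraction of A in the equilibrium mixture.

y_A = 0.841

Let X = conversion of E (basis 1 mol E); extent of reaction ξ = X.
At extent ξ: n_E = 1 − X; n_A = 6 − 2X; n_B = X.
n_T = Σnᵢ = 7 − 2X.
Mole fractions y_i = n_i/n_T; K_p = p_B / (p_E p_A^2) with p_i = y_i·P.
Setting this equal to 0.561 atm^-2 and taking the physical root (0 < X < 1) gives X = 0.348.
Then n_A = 5.3, n_T = 6.3, so y_A = 0.841.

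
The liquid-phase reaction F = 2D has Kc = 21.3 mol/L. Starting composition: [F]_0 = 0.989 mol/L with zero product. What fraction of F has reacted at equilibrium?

Let X = conversion of F; extent ξ = 0.989·X mol/L.
Concentrations: [F] = 0.989 − 0.989X; [D] = 1.98X.
Kc = [D]^2 / ([F]).
Setting equal to 21.3 and solving for X on (0,1) gives X = 0.862.

X = 0.862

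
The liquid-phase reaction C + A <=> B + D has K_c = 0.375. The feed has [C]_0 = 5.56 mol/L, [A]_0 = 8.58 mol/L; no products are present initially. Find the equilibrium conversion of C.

X = 0.465

Let X = conversion of C; extent ξ = 5.56·X mol/L.
Concentrations: [C] = 5.56 − 5.56X; [A] = 8.58 − 5.56X; [B] = 5.56X; [D] = 5.56X.
K_c = [B] [D] / ([C] [A]).
Solving K_c = 0.375 for X ∈ (0,1): X = 0.465.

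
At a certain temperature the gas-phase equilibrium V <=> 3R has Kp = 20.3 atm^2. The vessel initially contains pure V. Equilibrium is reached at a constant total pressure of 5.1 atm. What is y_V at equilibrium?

Take 1 mol V as basis and let X be its fractional conversion, so ξ = X.
Species balance: n_V = 1 − X; n_R = 3X.
Total moles n_T = 1 + 2X.
With p_i = (n_i/n_T)P, Kp = p_R^3 / (p_V).
Equating to 20.3 atm^2 and solving on 0 < X < 1: X = 0.382.
Then n_V = 0.618, n_T = 1.76, so y_V = 0.351.

y_V = 0.351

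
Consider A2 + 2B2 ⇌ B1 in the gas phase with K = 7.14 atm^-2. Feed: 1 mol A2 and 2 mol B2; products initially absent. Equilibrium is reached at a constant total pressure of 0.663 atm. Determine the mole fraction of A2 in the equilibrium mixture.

y_A2 = 0.260

Basis: 1 mol A2 initially; let X = conversion of A2. Extent ξ = X.
Species balance: n_A2 = 1 − X; n_B2 = 2 − 2X; n_B1 = X.
Summing: n_T = 3 − 2X.
y_i = n_i/n_T, p_i = y_i·P. K = p_B1 / (p_A2 p_B2^2).
Setting this equal to 7.14 atm^-2 and taking the physical root (0 < X < 1) gives X = 0.459.
Then n_A2 = 0.541, n_T = 2.08, so y_A2 = 0.260.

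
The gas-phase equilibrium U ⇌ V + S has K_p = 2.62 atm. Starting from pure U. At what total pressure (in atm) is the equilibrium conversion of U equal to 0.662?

P = 3.36 atm

Let X = conversion of U (basis 1 mol U); extent of reaction ξ = X.
Moles: n_U = 1 − X; n_V = X; n_S = X.
Total moles n_T = 1 + X.
K_p = p_V p_S / (p_U) with p_i = (n_i/n_T)·P.
At X = 0.662: the mole-fraction product g(X) = Π y_i^ν_i = 0.7801. Since K_p = g(X)·P^{1}, P = (K_p/g)^(1/1) = (2.62/0.7801)^(1/1) = 3.36 atm.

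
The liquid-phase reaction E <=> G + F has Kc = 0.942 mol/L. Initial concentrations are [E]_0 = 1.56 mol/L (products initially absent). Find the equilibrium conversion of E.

Let X = conversion of E; extent ξ = 1.56·X mol/L.
Concentrations: [E] = 1.56 − 1.56X; [G] = 1.56X; [F] = 1.56X.
Kc = [G] [F] / ([E]).
Setting equal to 0.942 and solving for X on (0,1) gives X = 0.532.

X = 0.532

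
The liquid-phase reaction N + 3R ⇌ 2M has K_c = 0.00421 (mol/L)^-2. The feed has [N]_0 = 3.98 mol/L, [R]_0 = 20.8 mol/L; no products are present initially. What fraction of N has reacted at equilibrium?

Let X = conversion of N; extent ξ = 3.98·X mol/L.
Concentrations: [N] = 3.98 − 3.98X; [R] = 20.8 − 11.9X; [M] = 7.96X.
K_c = [M]^2 / ([N] [R]^3).
Equating to 0.00421 (mol/L)^-2: the physical root is X = 0.565.

X = 0.565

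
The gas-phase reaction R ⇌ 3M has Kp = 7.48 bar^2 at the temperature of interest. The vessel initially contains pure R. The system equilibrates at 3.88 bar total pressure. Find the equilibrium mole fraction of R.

y_R = 0.411

Let X = conversion of R (basis 1 mol R); extent of reaction ξ = X.
At extent ξ: n_R = 1 − X; n_M = 3X.
Summing: n_T = 1 + 2X.
With p_i = (n_i/n_T)P, Kp = p_M^3 / (p_R).
Substituting and setting equal to 7.48 bar^2 gives a polynomial in X; the root in (0,1) is X = 0.323.
Then n_R = 0.677, n_T = 1.65, so y_R = 0.411.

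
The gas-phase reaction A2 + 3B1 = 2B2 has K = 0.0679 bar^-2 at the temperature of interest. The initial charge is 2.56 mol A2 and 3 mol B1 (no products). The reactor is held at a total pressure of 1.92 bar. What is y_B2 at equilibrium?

Basis: 3 mol B1 initially; let X = conversion of B1. Extent ξ = X.
Mole table: n_A2 = 2.56 − X; n_B1 = 3 − 3X; n_B2 = 2X.
Total moles n_T = 5.56 − 2X.
Mole fractions y_i = n_i/n_T; K = p_B2^2 / (p_A2 p_B1^3) with p_i = y_i·P.
Substituting and setting equal to 0.0679 bar^-2 gives a polynomial in X; the root in (0,1) is X = 0.252.
Then n_B2 = 0.505, n_T = 5.06, so y_B2 = 0.100.

y_B2 = 0.100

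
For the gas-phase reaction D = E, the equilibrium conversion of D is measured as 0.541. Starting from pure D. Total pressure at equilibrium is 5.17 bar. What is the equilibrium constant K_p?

K_p = 1.18

Let X = conversion of D (basis 1 mol D); extent of reaction ξ = X.
Mole table: n_D = 1 − X; n_E = X.
n_T stays at 1 (no change in mole number).
At X = 0.541: n_D = 0.459, n_E = 0.541, n_T = 1.
p_i = (n_i/n_T)·P. K_p = p_E / (p_D) = 1.18.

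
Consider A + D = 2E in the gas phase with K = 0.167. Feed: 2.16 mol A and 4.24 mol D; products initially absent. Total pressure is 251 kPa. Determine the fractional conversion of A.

Take 2.16 mol A as basis and let X be its fractional conversion, so ξ = 2.16X.
Moles: n_A = 2.16 − 2.16X; n_D = 4.24 − 2.16X; n_E = 4.32X.
n_T stays at 6.4 (no change in mole number).
With p_i = (n_i/n_T)P, K = p_E^2 / (p_A p_D).
Substituting and setting equal to 0.167 gives a polynomial in X; the root in (0,1) is X = 0.235.

X = 0.235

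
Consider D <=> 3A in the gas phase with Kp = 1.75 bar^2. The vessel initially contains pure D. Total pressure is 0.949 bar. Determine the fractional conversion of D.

X = 0.524

Basis: 1 mol D initially; let X = conversion of D. Extent ξ = X.
Moles: n_D = 1 − X; n_A = 3X.
n_T = Σnᵢ = 1 + 2X.
With p_i = (n_i/n_T)P, Kp = p_A^3 / (p_D).
Setting this equal to 1.75 bar^2 and taking the physical root (0 < X < 1) gives X = 0.524.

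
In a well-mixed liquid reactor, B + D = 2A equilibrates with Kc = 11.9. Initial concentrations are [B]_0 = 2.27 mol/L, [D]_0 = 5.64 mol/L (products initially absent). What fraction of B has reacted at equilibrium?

Let X = conversion of B; extent ξ = 2.27·X mol/L.
Concentrations: [B] = 2.27 − 2.27X; [D] = 5.64 − 2.27X; [A] = 4.54X.
Kc = [A]^2 / ([B] [D]).
Solving Kc = 11.9 for X ∈ (0,1): X = 0.851.

X = 0.851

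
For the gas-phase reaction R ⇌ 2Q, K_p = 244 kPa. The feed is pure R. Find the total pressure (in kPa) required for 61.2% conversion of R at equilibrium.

P = 102 kPa

Basis: 1 mol R initially; let X = conversion of R. Extent ξ = X.
Species balance: n_R = 1 − X; n_Q = 2X.
Summing: n_T = 1 + X.
K_p = p_Q^2 / (p_R) with p_i = (n_i/n_T)·P.
At X = 0.612: the mole-fraction product g(X) = Π y_i^ν_i = 2.395. Since K_p = g(X)·P^{1}, P = (K_p/g)^(1/1) = (244/2.395)^(1/1) = 102 kPa.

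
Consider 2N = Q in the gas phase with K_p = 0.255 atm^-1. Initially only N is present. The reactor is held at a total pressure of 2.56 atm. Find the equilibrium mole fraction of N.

y_N = 0.690

Basis: 1 mol N initially; let X = conversion of N. Extent ξ = 0.5X.
Species balance: n_N = 1 − X; n_Q = 0.5X.
Total moles n_T = 1 − 0.5X.
Mole fractions y_i = n_i/n_T; K_p = p_Q / (p_N^2) with p_i = y_i·P.
Equating to 0.255 atm^-1 and solving on 0 < X < 1: X = 0.474.
Then n_N = 0.526, n_T = 0.763, so y_N = 0.690.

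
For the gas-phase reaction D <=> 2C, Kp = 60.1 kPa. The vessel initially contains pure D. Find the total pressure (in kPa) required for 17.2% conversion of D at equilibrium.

Let X = conversion of D (basis 1 mol D); extent of reaction ξ = X.
Mole table: n_D = 1 − X; n_C = 2X.
Summing: n_T = 1 + X.
Kp = p_C^2 / (p_D) with p_i = (n_i/n_T)·P.
At X = 0.172: the mole-fraction product g(X) = Π y_i^ν_i = 0.1219. Since Kp = g(X)·P^{1}, P = (Kp/g)^(1/1) = (60.1/0.1219)^(1/1) = 493 kPa.

P = 493 kPa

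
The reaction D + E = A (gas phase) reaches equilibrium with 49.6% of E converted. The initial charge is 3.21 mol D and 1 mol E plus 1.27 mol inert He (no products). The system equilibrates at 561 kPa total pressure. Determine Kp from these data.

Let X = conversion of E (basis 1 mol E); extent of reaction ξ = X.
Moles: n_D = 3.21 − X; n_E = 1 − X; n_A = X; n_I = 1.27 (inert).
Total moles n_T = 5.48 − X.
At X = 0.496: n_D = 2.71, n_E = 0.504, n_A = 0.496, n_T = 4.98.
p_i = (n_i/n_T)·P. Kp = p_A / (p_D p_E) = 0.00322 kPa^-1.

Kp = 0.00322 kPa^-1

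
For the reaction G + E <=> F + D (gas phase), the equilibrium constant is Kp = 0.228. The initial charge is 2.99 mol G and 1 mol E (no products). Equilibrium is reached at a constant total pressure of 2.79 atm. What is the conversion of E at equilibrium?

Let X = conversion of E (basis 1 mol E); extent of reaction ξ = X.
Species balance: n_G = 2.99 − X; n_E = 1 − X; n_F = X; n_D = X.
Total moles n_T = 3.99 (Δν = 0, constant).
y_i = n_i/n_T, p_i = y_i·P. Kp = p_F p_D / (p_G p_E).
Equating to 0.228 and solving on 0 < X < 1: X = 0.520.

X = 0.520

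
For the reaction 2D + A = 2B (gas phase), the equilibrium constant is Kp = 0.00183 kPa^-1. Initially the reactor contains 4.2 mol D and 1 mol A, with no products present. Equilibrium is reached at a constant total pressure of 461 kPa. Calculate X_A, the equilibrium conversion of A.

X = 0.488

Take 1 mol A as basis and let X be its fractional conversion, so ξ = X.
Species balance: n_D = 4.2 − 2X; n_A = 1 − X; n_B = 2X.
n_T = Σnᵢ = 5.2 − X.
y_i = n_i/n_T, p_i = y_i·P. Kp = p_B^2 / (p_D^2 p_A).
Substituting and setting equal to 0.00183 kPa^-1 gives a polynomial in X; the root in (0,1) is X = 0.488.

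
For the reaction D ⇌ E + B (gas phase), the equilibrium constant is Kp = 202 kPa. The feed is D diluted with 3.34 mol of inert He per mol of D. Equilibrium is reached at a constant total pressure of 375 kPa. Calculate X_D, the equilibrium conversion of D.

Basis: 1 mol D initially; let X = conversion of D. Extent ξ = X.
Species balance: n_D = 1 − X; n_E = X; n_B = X; n_I = 3.34 (inert).
Summing: n_T = 4.34 + X.
y_i = n_i/n_T, p_i = y_i·P. Kp = p_E p_B / (p_D).
Equating to 202 kPa and solving on 0 < X < 1: X = 0.780.

X = 0.780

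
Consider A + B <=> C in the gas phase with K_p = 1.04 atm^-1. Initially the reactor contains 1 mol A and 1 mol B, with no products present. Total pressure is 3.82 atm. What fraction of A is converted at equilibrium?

Take 1 mol A as basis and let X be its fractional conversion, so ξ = X.
Species balance: n_A = 1 − X; n_B = 1 − X; n_C = X.
Total moles n_T = 2 − X.
y_i = n_i/n_T, p_i = y_i·P. K_p = p_C / (p_A p_B).
Setting this equal to 1.04 atm^-1 and taking the physical root (0 < X < 1) gives X = 0.552.

X = 0.552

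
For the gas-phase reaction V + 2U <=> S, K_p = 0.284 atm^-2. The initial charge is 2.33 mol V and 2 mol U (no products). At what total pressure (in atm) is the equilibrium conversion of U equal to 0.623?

P = 4.64 atm

Take 2 mol U as basis and let X be its fractional conversion, so ξ = X.
At extent ξ: n_V = 2.33 − X; n_U = 2 − 2X; n_S = X.
n_T = Σnᵢ = 4.33 − 2X.
K_p = p_S / (p_V p_U^2) with p_i = (n_i/n_T)·P.
At X = 0.623: the mole-fraction product g(X) = Π y_i^ν_i = 6.106. Since K_p = g(X)·P^{-2}, P = (g/K_p)^(1/2) = (6.106/0.284)^(1/2) = 4.64 atm.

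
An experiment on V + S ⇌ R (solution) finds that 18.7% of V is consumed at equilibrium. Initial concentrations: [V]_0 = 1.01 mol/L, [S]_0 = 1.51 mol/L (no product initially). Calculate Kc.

Let X = conversion of V.
Concentrations: [V] = 1.01 − 1.01X; [S] = 1.51 − 1.01X; [R] = 1.01X.
At X = 0.187: [V] = 0.821, [S] = 1.32, [R] = 0.189.
Kc = [R] / ([V] [S]) = 0.174 L/mol.

Kc = 0.174 L/mol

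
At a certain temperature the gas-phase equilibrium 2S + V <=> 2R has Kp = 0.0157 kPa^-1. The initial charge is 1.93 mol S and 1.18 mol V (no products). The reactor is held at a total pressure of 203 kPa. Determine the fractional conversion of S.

Take 1.93 mol S as basis and let X be its fractional conversion, so ξ = 0.965X.
Moles: n_S = 1.93 − 1.93X; n_V = 1.18 − 0.965X; n_R = 1.93X.
Summing: n_T = 3.11 − 0.965X.
y_i = n_i/n_T, p_i = y_i·P. Kp = p_R^2 / (p_S^2 p_V).
Equating to 0.0157 kPa^-1 and solving on 0 < X < 1: X = 0.481.

X = 0.481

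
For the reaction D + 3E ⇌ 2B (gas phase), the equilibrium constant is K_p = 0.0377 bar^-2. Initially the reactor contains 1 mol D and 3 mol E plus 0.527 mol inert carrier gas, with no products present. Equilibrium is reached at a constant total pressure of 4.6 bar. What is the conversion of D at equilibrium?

Let X = conversion of D (basis 1 mol D); extent of reaction ξ = X.
Species balance: n_D = 1 − X; n_E = 3 − 3X; n_B = 2X; n_I = 0.527 (inert).
Total moles n_T = 4.53 − 2X.
y_i = n_i/n_T, p_i = y_i·P. K_p = p_B^2 / (p_D p_E^3).
This yields a degree-4 equation in X; solving on (0,1), X = 0.294.

X = 0.294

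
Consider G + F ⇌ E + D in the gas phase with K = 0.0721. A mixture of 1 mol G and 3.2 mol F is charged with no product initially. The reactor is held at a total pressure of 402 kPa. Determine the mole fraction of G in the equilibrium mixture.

Take 1 mol G as basis and let X be its fractional conversion, so ξ = X.
At extent ξ: n_G = 1 − X; n_F = 3.2 − X; n_E = X; n_D = X.
n_T stays at 4.2 (no change in mole number).
Mole fractions y_i = n_i/n_T; K = p_E p_D / (p_G p_F) with p_i = y_i·P.
Equating to 0.0721 and solving on 0 < X < 1: X = 0.361.
Then n_G = 0.639, n_T = 4.2, so y_G = 0.152.

y_G = 0.152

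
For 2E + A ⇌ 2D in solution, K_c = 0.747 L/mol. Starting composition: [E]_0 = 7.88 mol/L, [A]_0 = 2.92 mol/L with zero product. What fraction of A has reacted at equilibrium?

X = 0.636

Let X = conversion of A; extent ξ = 2.92·X mol/L.
Concentrations: [E] = 7.88 − 5.84X; [A] = 2.92 − 2.92X; [D] = 5.84X.
K_c = [D]^2 / ([E]^2 [A]).
Equating to 0.747 L/mol: the physical root is X = 0.636.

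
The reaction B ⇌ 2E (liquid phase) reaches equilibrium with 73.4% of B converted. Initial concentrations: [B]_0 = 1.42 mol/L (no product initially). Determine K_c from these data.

K_c = 11.5 mol/L

Let X = conversion of B.
Concentrations: [B] = 1.42 − 1.42X; [E] = 2.84X.
At X = 0.734: [B] = 0.378, [E] = 2.08.
K_c = [E]^2 / ([B]) = 11.5 mol/L.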